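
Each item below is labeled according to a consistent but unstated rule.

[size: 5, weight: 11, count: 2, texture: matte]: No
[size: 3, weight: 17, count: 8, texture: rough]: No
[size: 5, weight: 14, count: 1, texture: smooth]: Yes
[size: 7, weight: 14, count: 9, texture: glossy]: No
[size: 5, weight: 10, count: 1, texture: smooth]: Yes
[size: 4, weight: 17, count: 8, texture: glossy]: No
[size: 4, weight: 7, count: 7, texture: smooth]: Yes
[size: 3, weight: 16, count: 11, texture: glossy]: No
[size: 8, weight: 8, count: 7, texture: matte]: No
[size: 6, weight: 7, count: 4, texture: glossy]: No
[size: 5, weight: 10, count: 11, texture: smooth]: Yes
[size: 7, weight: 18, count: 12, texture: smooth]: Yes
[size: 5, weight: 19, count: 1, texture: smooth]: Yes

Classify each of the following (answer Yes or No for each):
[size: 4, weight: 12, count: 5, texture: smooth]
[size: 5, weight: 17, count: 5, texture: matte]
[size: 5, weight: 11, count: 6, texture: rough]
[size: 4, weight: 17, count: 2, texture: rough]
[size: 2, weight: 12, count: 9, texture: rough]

One predicate separates the groups cleanly: texture is smooth.
[size: 4, weight: 12, count: 5, texture: smooth]: texture is smooth, satisfies this → Yes.
[size: 5, weight: 17, count: 5, texture: matte]: texture is matte, fails the rule → No.
[size: 5, weight: 11, count: 6, texture: rough]: texture is rough, fails the rule → No.
[size: 4, weight: 17, count: 2, texture: rough]: texture is rough, fails the rule → No.
[size: 2, weight: 12, count: 9, texture: rough]: texture is rough, fails the rule → No.

Yes, No, No, No, No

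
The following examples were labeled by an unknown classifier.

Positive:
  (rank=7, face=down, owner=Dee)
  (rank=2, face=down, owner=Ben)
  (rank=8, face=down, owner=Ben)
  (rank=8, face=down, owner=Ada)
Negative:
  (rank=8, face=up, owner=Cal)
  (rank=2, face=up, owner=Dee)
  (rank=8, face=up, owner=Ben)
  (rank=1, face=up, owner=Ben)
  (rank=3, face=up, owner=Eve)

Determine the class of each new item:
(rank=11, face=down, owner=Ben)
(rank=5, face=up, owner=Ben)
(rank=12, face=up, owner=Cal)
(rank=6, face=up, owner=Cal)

The distinguishing property — face is down — holds for all the 'Positive' cases and none of the 'Negative' cases.
(rank=11, face=down, owner=Ben): face is down — satisfies this, so Positive.
(rank=5, face=up, owner=Ben): face is up — does not fit, so Negative.
(rank=12, face=up, owner=Cal): face is up — does not fit, so Negative.
(rank=6, face=up, owner=Cal): face is up — does not fit, so Negative.

Positive, Negative, Negative, Negative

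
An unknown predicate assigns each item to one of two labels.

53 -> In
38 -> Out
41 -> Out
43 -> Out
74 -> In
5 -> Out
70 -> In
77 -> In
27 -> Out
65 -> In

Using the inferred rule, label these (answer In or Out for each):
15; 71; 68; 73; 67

Every 'In' example satisfies: at least 53. None of the 'Out' examples do.

Out, In, In, In, In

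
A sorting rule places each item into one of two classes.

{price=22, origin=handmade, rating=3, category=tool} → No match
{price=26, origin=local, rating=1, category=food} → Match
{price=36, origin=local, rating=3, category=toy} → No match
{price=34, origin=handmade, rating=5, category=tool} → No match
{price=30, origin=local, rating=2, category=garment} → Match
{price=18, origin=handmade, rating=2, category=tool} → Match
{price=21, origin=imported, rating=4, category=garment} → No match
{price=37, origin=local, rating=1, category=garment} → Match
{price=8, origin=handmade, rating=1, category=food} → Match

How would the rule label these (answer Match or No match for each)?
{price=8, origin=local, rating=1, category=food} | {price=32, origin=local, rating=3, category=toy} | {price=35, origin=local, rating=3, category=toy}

The pattern is that an item is 'Match' exactly when: rating ≤ 2.

Match, No match, No match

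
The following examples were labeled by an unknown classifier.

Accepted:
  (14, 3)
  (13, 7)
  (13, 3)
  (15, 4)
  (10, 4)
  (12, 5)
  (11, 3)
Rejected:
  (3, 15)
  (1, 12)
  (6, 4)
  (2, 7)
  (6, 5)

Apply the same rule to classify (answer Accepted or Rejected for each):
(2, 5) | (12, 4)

Rejected, Accepted

The rule appears to be: first ≥ 7.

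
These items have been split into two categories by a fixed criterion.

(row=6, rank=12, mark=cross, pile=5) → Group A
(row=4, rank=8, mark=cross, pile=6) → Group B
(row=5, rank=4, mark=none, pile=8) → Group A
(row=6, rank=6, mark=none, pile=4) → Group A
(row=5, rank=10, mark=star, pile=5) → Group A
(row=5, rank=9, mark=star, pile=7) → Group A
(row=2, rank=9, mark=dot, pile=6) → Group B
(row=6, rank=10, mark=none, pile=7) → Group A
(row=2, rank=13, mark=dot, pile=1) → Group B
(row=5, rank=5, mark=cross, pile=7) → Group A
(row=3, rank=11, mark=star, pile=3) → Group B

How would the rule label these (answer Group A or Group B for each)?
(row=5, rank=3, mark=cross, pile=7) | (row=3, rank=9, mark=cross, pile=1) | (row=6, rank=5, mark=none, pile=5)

Group A, Group B, Group A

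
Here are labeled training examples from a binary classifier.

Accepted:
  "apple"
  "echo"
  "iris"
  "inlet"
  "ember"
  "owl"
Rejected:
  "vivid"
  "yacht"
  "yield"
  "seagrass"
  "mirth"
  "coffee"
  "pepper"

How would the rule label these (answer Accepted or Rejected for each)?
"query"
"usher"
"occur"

Rejected, Accepted, Accepted

Rule: starts with a vowel. This holds for each 'Accepted' example and fails for each 'Rejected' one.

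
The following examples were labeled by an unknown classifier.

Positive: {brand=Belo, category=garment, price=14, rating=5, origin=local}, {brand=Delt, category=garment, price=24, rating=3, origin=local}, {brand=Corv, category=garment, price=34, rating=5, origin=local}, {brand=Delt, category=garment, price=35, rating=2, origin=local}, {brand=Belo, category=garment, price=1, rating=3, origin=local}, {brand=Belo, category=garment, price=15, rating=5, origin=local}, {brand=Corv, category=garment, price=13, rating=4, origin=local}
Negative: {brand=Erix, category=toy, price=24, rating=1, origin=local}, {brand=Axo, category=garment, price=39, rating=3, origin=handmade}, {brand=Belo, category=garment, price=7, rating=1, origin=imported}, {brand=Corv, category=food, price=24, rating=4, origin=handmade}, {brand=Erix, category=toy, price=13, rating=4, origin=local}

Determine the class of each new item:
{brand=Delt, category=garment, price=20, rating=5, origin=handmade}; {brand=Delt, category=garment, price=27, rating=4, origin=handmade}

Negative, Negative

The common property of the 'Positive' items is: origin is local AND category is garment. No 'Negative' item has it.
{brand=Delt, category=garment, price=20, rating=5, origin=handmade} → origin is handmade, category is garment → Negative. {brand=Delt, category=garment, price=27, rating=4, origin=handmade} → origin is handmade, category is garment → Negative.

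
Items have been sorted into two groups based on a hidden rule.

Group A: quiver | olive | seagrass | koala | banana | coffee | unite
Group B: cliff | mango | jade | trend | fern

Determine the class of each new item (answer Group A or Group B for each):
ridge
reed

All 'Group A' examples share one property — has ≥ 3 vowels — and every 'Group B' example lacks it.

Group B, Group B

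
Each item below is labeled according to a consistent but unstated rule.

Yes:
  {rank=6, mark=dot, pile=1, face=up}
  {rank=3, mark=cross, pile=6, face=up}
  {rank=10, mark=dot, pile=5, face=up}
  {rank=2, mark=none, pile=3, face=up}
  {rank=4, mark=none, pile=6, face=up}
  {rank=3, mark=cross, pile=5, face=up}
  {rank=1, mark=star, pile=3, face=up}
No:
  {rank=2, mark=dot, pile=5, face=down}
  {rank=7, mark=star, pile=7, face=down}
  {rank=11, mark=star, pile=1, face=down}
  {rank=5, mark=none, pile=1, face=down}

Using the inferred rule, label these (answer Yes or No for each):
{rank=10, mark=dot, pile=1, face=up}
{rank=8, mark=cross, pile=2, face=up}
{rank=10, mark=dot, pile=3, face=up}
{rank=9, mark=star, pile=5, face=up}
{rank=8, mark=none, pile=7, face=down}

The classifier is using: face is up.
{rank=10, mark=dot, pile=1, face=up}: Yes (face is up).
{rank=8, mark=cross, pile=2, face=up}: Yes (face is up).
{rank=10, mark=dot, pile=3, face=up}: Yes (face is up).
{rank=9, mark=star, pile=5, face=up}: Yes (face is up).
{rank=8, mark=none, pile=7, face=down}: No (face is down).

Yes, Yes, Yes, Yes, No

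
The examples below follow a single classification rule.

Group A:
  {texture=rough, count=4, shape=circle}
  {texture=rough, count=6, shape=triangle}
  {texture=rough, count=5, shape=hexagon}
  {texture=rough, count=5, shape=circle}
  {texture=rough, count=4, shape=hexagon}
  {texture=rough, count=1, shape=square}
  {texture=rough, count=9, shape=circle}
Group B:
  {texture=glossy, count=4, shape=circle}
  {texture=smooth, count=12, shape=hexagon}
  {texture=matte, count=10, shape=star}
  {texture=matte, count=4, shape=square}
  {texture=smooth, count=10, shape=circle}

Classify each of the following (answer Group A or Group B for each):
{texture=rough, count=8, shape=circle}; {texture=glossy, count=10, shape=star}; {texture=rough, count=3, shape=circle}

Looking at the examples, the only property every 'Group A' case has and every 'Group B' case lacks is: texture is rough.
{texture=rough, count=8, shape=circle}: texture is rough, passes → Group A. {texture=glossy, count=10, shape=star}: texture is glossy, does not pass → Group B. {texture=rough, count=3, shape=circle}: texture is rough, passes → Group A.

Group A, Group B, Group A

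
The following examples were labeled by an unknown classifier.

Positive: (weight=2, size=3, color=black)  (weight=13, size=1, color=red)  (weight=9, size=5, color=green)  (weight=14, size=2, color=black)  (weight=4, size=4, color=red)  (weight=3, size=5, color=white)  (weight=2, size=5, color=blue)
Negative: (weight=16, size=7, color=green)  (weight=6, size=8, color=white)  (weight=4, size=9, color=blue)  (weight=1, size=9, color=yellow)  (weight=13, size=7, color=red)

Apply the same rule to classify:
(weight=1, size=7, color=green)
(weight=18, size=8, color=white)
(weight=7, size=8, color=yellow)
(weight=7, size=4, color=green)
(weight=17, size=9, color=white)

Negative, Negative, Negative, Positive, Negative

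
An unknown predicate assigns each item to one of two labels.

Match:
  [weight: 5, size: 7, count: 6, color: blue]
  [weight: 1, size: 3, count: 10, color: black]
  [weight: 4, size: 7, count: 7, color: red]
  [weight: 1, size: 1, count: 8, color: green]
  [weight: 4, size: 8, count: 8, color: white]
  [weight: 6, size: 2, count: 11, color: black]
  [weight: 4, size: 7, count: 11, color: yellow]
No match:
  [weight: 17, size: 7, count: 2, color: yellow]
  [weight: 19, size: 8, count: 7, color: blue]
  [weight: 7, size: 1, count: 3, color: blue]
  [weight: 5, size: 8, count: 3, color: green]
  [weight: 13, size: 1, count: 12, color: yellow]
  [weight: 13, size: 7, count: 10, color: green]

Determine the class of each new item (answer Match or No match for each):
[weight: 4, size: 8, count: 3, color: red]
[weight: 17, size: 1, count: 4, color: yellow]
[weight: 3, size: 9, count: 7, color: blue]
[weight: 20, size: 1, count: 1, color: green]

Rule: count ≥ 6 AND weight ≤ 6. This holds for each 'Match' example and fails for each 'No match' one.
[weight: 4, size: 8, count: 3, color: red]: count = 3, weight = 4, lacks this property → No match.
[weight: 17, size: 1, count: 4, color: yellow]: count = 4, weight = 17, lacks this property → No match.
[weight: 3, size: 9, count: 7, color: blue]: count = 7, weight = 3, matches → Match.
[weight: 20, size: 1, count: 1, color: green]: count = 1, weight = 20, lacks this property → No match.

No match, No match, Match, No match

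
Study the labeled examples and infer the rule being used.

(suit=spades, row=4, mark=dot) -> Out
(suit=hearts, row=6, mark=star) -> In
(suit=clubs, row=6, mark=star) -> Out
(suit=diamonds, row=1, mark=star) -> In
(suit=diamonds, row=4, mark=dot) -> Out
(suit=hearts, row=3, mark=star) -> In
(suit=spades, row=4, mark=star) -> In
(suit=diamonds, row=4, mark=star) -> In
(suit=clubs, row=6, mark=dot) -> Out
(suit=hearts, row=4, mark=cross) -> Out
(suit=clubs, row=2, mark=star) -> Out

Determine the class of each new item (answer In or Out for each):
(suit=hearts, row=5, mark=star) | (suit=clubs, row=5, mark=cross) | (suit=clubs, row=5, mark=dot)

In, Out, Out

The simplest hypothesis consistent with all the labels is: mark is star AND suit is not clubs.
(suit=hearts, row=5, mark=star): mark is star, suit is hearts — fits, so In. (suit=clubs, row=5, mark=cross): mark is cross, suit is clubs — doesn't qualify, so Out. (suit=clubs, row=5, mark=dot): mark is dot, suit is clubs — doesn't qualify, so Out.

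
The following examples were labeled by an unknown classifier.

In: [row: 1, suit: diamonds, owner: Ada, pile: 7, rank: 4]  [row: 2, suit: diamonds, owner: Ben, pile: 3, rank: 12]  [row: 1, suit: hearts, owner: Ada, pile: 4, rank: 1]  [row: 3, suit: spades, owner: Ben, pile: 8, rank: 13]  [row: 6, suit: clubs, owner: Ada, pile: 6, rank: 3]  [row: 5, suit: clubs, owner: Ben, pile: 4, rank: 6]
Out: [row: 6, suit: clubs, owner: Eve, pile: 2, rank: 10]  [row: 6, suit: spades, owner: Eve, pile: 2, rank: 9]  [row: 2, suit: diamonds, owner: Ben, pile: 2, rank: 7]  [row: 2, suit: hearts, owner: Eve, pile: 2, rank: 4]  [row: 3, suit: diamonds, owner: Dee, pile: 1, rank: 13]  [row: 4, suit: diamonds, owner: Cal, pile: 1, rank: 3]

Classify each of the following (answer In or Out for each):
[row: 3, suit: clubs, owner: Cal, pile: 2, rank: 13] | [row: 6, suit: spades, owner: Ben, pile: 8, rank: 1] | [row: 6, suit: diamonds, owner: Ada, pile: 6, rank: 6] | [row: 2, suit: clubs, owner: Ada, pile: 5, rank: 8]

Out, In, In, In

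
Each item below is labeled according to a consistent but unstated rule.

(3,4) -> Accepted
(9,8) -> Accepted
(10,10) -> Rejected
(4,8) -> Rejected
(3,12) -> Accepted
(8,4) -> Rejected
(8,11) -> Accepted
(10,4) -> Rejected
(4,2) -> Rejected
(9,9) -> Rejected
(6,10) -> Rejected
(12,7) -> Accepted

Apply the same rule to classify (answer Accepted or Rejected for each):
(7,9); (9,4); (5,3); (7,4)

One predicate separates the groups cleanly: sum is odd.
(7,9): 7+9 = 16 — doesn't match, so Rejected.
(9,4): 9+4 = 13 — checks out, so Accepted.
(5,3): 5+3 = 8 — doesn't match, so Rejected.
(7,4): 7+4 = 11 — checks out, so Accepted.

Rejected, Accepted, Rejected, Accepted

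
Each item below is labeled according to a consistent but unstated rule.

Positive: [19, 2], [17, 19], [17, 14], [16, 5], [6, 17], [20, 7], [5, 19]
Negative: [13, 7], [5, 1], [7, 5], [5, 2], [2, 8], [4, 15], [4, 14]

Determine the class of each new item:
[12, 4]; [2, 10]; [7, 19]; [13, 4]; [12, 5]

A rule that fits every label: sum ≥ 21 — true of each 'Positive' example, false of each 'Negative' one.

Negative, Negative, Positive, Negative, Negative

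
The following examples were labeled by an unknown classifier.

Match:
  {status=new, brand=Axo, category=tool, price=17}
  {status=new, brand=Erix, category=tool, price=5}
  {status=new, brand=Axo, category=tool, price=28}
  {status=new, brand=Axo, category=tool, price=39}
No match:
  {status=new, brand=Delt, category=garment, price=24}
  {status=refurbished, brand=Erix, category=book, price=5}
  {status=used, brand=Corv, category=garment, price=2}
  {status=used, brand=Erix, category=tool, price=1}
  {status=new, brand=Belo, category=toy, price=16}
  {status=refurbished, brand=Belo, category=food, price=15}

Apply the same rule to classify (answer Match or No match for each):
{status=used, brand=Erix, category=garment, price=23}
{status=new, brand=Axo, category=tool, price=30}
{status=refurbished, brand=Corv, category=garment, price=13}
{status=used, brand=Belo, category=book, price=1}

No match, Match, No match, No match

The simplest hypothesis consistent with all the labels is: category is tool AND status is new.
{status=used, brand=Erix, category=garment, price=23}: No match (category is garment, status is used).
{status=new, brand=Axo, category=tool, price=30}: Match (category is tool, status is new).
{status=refurbished, brand=Corv, category=garment, price=13}: No match (category is garment, status is refurbished).
{status=used, brand=Belo, category=book, price=1}: No match (category is book, status is used).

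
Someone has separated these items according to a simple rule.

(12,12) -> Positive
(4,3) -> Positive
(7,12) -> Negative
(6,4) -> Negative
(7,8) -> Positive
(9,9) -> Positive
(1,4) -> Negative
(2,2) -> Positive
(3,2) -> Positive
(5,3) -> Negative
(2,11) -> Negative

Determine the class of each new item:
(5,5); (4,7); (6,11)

Positive, Negative, Negative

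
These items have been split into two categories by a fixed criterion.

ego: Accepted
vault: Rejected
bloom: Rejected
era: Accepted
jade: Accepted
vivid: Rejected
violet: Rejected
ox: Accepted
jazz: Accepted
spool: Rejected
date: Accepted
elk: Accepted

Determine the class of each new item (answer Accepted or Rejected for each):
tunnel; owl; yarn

All 'Accepted' examples share one property — length ≤ 4 — and every 'Rejected' example lacks it.

Rejected, Accepted, Accepted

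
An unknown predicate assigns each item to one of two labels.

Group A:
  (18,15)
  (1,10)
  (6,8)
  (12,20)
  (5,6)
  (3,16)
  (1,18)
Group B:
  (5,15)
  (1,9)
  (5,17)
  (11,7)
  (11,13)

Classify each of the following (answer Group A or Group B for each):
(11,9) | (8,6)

Group B, Group A

Every 'Group A' example satisfies: product is even. None of the 'Group B' examples do.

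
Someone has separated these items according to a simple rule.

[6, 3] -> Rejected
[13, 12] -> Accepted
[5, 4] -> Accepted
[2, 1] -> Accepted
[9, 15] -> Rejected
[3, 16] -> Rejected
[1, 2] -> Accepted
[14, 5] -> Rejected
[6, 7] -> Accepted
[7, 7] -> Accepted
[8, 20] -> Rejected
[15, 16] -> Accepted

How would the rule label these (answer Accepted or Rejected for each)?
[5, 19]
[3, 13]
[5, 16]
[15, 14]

Rejected, Rejected, Rejected, Accepted

Every 'Accepted' example satisfies: |first − second| ≤ 1. None of the 'Rejected' examples do.
[5, 19] — |5−19| = 14, hence Rejected. [3, 13] — |3−13| = 10, hence Rejected. [5, 16] — |5−16| = 11, hence Rejected. [15, 14] — |15−14| = 1, hence Accepted.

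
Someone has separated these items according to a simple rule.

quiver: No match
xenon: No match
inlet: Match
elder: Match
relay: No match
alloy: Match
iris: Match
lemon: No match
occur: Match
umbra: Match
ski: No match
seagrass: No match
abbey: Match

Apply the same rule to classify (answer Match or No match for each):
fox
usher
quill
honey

One predicate separates the groups cleanly: starts with a vowel.
fox: starts with 'f' — lacks this property, so No match. usher: starts with 'u' — satisfies this, so Match. quill: starts with 'q' — lacks this property, so No match. honey: starts with 'h' — lacks this property, so No match.

No match, Match, No match, No match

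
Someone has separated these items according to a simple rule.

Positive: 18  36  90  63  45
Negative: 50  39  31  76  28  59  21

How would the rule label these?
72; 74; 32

Checking candidate rules against both groups, what survives is: multiple of 9.
72 → 72 = 9·8 → Positive. 74 → 74 = 9·8 + 2 → Negative. 32 → 32 = 9·3 + 5 → Negative.

Positive, Negative, Negative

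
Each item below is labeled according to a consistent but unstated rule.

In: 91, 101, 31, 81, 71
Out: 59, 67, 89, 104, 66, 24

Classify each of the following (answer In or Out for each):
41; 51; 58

In, In, Out

The rule appears to be: ends in digit 1.
41 → last digit 1 → In. 51 → last digit 1 → In. 58 → last digit 8 → Out.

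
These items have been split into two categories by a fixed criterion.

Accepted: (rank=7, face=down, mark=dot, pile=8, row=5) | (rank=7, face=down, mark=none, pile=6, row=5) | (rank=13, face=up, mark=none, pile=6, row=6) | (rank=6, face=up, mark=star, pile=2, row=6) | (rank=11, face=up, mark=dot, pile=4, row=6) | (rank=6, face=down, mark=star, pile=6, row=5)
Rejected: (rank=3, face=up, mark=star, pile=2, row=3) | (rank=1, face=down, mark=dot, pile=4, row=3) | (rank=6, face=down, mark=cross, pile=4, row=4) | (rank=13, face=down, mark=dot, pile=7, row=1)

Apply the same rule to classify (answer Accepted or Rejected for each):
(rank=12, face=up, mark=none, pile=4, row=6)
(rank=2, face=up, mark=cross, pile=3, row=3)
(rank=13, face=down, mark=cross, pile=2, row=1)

Accepted, Rejected, Rejected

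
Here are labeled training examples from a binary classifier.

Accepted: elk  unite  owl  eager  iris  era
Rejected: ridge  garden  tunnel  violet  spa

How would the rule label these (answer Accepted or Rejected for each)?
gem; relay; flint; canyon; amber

Rejected, Rejected, Rejected, Rejected, Accepted

All 'Accepted' examples share one property — starts with a vowel — and every 'Rejected' example lacks it.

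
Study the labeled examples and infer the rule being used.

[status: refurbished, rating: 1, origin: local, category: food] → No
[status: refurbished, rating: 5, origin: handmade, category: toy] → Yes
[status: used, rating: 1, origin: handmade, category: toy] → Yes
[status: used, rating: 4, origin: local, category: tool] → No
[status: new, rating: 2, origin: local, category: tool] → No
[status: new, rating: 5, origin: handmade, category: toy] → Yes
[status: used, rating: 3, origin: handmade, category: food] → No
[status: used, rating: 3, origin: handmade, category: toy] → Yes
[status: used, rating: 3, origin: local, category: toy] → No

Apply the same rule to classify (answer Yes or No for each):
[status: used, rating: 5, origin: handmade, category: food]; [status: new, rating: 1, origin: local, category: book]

The simplest hypothesis consistent with all the labels is: category is toy AND origin is handmade.
[status: used, rating: 5, origin: handmade, category: food] → category is food, origin is handmade → No.
[status: new, rating: 1, origin: local, category: book] → category is book, origin is local → No.

No, No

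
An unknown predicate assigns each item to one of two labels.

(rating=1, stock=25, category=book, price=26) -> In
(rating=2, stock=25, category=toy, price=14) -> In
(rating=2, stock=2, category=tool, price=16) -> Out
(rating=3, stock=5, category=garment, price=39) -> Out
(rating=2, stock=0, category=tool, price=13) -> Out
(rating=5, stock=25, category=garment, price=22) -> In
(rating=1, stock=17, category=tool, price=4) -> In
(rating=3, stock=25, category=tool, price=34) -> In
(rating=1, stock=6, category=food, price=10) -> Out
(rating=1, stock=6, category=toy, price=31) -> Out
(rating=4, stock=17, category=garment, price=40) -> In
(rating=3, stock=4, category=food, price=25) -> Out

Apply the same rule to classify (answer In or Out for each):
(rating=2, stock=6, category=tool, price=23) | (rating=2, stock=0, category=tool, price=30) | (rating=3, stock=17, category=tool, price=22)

All 'In' examples share one property — stock ≥ 17 — and every 'Out' example lacks it.
(rating=2, stock=6, category=tool, price=23): stock = 6, doesn't match → Out. (rating=2, stock=0, category=tool, price=30): stock = 0, doesn't match → Out. (rating=3, stock=17, category=tool, price=22): stock = 17, fits → In.

Out, Out, In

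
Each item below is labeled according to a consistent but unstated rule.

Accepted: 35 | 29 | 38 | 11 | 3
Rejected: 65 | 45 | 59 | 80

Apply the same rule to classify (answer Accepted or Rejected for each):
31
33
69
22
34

The simplest hypothesis consistent with all the labels is: at most 38.

Accepted, Accepted, Rejected, Accepted, Accepted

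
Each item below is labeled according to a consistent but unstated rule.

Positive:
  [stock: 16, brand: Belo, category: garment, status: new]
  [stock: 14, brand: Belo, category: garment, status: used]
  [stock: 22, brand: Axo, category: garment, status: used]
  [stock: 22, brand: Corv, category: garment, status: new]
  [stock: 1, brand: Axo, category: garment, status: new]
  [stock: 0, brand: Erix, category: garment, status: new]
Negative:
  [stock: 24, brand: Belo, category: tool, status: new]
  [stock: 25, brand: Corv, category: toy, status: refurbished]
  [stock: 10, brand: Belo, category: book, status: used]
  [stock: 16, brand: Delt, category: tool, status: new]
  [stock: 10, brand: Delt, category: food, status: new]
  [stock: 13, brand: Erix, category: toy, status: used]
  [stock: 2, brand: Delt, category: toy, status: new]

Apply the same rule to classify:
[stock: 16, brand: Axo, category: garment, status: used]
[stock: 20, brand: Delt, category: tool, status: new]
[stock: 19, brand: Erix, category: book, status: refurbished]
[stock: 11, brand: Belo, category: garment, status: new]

Positive, Negative, Negative, Positive

Every 'Positive' example satisfies: category is garment. None of the 'Negative' examples do.
[stock: 16, brand: Axo, category: garment, status: used]: Positive (category is garment).
[stock: 20, brand: Delt, category: tool, status: new]: Negative (category is tool).
[stock: 19, brand: Erix, category: book, status: refurbished]: Negative (category is book).
[stock: 11, brand: Belo, category: garment, status: new]: Positive (category is garment).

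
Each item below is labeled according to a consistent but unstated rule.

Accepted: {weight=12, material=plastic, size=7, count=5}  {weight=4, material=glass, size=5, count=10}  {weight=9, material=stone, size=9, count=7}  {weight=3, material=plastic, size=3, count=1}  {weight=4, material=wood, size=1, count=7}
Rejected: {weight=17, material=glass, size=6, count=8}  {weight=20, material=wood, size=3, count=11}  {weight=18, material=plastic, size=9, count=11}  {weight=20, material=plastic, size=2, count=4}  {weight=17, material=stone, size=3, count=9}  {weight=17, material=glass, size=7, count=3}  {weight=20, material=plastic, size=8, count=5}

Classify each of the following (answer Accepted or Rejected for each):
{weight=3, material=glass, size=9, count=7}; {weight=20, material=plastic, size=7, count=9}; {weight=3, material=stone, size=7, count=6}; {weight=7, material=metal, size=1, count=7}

The distinguishing property — weight ≤ 12 — holds for all the 'Accepted' cases and none of the 'Rejected' cases.
{weight=3, material=glass, size=9, count=7}: Accepted (weight = 3).
{weight=20, material=plastic, size=7, count=9}: Rejected (weight = 20).
{weight=3, material=stone, size=7, count=6}: Accepted (weight = 3).
{weight=7, material=metal, size=1, count=7}: Accepted (weight = 7).

Accepted, Rejected, Accepted, Accepted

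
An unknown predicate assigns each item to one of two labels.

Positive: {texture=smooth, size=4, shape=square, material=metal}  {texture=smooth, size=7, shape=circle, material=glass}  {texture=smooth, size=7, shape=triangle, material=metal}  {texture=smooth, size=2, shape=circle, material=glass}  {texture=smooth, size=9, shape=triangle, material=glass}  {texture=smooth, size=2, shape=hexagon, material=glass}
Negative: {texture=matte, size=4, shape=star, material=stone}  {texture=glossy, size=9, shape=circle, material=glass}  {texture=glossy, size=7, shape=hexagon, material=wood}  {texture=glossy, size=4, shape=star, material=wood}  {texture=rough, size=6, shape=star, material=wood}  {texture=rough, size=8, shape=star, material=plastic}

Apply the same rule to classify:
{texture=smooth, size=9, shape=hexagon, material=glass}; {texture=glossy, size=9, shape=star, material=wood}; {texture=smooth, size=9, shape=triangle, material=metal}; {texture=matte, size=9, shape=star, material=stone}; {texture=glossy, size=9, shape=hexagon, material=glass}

Positive, Negative, Positive, Negative, Negative

The rule appears to be: texture is smooth.
{texture=smooth, size=9, shape=hexagon, material=glass}: Positive (texture is smooth).
{texture=glossy, size=9, shape=star, material=wood}: Negative (texture is glossy).
{texture=smooth, size=9, shape=triangle, material=metal}: Positive (texture is smooth).
{texture=matte, size=9, shape=star, material=stone}: Negative (texture is matte).
{texture=glossy, size=9, shape=hexagon, material=glass}: Negative (texture is glossy).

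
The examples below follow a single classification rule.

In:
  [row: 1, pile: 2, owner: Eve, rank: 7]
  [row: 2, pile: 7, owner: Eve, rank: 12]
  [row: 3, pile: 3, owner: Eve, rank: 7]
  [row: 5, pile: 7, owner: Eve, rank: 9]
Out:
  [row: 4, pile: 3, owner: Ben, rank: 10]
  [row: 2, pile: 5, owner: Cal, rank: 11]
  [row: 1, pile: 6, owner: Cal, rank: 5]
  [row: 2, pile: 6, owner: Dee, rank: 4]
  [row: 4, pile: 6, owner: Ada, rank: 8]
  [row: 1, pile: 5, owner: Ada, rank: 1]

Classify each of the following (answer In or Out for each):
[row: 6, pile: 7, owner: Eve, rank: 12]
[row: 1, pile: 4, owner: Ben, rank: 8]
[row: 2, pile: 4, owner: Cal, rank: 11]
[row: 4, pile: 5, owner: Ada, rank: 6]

Looking at the examples, the only property every 'In' case has and every 'Out' case lacks is: owner is Eve.
In: [row: 6, pile: 7, owner: Eve, rank: 12], since owner is Eve. Out: [row: 1, pile: 4, owner: Ben, rank: 8], since owner is Ben. Out: [row: 2, pile: 4, owner: Cal, rank: 11], since owner is Cal. Out: [row: 4, pile: 5, owner: Ada, rank: 6], since owner is Ada.

In, Out, Out, Out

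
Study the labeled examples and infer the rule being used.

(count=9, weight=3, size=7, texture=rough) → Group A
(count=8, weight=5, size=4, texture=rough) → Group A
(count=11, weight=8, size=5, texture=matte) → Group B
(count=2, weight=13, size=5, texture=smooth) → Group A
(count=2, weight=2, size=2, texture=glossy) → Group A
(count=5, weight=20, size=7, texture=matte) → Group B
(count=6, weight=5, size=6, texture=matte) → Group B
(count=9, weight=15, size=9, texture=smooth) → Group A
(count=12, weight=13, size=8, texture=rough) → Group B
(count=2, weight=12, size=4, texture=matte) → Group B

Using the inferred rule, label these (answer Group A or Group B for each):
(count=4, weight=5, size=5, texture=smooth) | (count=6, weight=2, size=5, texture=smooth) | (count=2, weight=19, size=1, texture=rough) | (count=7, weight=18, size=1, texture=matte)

Group A, Group A, Group A, Group B

The pattern is that an item is 'Group A' exactly when: texture is not matte AND count ≤ 9.
(count=4, weight=5, size=5, texture=smooth): Group A (texture is smooth, count = 4).
(count=6, weight=2, size=5, texture=smooth): Group A (texture is smooth, count = 6).
(count=2, weight=19, size=1, texture=rough): Group A (texture is rough, count = 2).
(count=7, weight=18, size=1, texture=matte): Group B (texture is matte, count = 7).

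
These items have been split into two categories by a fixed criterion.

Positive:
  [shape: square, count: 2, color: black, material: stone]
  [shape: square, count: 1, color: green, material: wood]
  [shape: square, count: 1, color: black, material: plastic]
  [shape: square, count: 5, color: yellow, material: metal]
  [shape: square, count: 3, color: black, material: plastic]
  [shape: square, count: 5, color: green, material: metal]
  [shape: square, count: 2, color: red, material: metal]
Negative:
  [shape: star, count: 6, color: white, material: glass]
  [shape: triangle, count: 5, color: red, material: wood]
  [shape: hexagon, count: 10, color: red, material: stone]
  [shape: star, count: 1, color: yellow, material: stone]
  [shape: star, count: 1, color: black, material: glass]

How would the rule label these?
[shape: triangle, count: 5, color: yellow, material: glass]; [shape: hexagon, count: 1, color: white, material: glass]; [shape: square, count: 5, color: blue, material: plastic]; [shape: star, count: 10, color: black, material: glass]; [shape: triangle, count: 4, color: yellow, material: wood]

Negative, Negative, Positive, Negative, Negative

Looking at the examples, the only property every 'Positive' case has and every 'Negative' case lacks is: shape is square.
[shape: triangle, count: 5, color: yellow, material: glass]: shape is triangle — does not pass, so Negative. [shape: hexagon, count: 1, color: white, material: glass]: shape is hexagon — does not pass, so Negative. [shape: square, count: 5, color: blue, material: plastic]: shape is square — meets the rule, so Positive. [shape: star, count: 10, color: black, material: glass]: shape is star — does not pass, so Negative. [shape: triangle, count: 4, color: yellow, material: wood]: shape is triangle — does not pass, so Negative.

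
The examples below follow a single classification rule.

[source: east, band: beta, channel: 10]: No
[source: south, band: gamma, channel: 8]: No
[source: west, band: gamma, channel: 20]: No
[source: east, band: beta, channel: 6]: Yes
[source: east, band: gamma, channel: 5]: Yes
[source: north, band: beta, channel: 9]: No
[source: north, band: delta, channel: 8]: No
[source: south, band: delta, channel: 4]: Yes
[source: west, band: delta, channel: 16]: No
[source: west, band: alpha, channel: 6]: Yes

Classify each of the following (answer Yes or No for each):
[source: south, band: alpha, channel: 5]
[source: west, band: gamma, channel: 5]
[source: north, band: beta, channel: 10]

The pattern is that an item is 'Yes' exactly when: channel ≤ 6.
[source: south, band: alpha, channel: 5]: channel = 5 — checks out, so Yes.
[source: west, band: gamma, channel: 5]: channel = 5 — checks out, so Yes.
[source: north, band: beta, channel: 10]: channel = 10 — does not satisfy this, so No.

Yes, Yes, No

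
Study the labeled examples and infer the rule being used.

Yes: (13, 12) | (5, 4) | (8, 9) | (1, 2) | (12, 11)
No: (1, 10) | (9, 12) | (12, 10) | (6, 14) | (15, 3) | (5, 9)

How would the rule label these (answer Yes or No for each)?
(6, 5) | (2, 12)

The classifier is using: |first − second| ≤ 1.

Yes, No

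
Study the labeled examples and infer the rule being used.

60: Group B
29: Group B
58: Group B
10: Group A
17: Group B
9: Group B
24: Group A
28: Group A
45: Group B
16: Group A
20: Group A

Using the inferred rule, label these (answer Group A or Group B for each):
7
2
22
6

Group B, Group A, Group A, Group A

The pattern is that an item is 'Group A' exactly when: even AND at most 28.
Group B: 7, since 7 is odd, 7 ≤ 28.
Group A: 2, since 2 is even, 2 ≤ 28.
Group A: 22, since 22 is even, 22 ≤ 28.
Group A: 6, since 6 is even, 6 ≤ 28.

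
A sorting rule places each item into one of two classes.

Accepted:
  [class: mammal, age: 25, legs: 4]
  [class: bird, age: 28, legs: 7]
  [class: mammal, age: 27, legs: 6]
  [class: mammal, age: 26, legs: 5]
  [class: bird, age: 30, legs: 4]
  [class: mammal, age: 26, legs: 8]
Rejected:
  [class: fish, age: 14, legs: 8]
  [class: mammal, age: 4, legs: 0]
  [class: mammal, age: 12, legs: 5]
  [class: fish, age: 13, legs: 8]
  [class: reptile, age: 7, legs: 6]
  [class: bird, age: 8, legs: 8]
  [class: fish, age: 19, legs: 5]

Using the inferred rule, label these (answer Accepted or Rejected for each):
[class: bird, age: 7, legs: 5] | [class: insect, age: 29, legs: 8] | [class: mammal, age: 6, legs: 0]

The classifier is using: age ≥ 25.

Rejected, Accepted, Rejected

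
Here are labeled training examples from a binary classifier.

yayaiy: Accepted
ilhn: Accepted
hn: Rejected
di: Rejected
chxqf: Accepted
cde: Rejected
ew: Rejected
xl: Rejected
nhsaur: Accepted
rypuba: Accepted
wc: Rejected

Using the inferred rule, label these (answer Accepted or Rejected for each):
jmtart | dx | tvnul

The distinguishing property — length ≥ 4 — holds for all the 'Accepted' cases and none of the 'Rejected' cases.
jmtart — length 6, hence Accepted. dx — length 2, hence Rejected. tvnul — length 5, hence Accepted.

Accepted, Rejected, Accepted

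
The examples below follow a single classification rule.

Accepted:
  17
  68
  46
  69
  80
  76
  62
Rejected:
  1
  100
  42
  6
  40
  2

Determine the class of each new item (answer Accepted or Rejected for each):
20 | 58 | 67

Rejected, Accepted, Accepted

The rule appears to be: digit sum ≥ 7.
20 → digit sum 2+0 = 2 → Rejected.
58 → digit sum 5+8 = 13 → Accepted.
67 → digit sum 6+7 = 13 → Accepted.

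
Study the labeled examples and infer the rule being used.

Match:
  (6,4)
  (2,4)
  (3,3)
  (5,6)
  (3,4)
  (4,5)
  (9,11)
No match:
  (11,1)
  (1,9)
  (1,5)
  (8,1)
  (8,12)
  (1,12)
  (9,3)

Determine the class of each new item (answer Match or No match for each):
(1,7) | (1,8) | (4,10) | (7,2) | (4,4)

Rule: |first − second| ≤ 2. This holds for each 'Match' example and fails for each 'No match' one.
(1,7) → |1−7| = 6 → No match. (1,8) → |1−8| = 7 → No match. (4,10) → |4−10| = 6 → No match. (7,2) → |7−2| = 5 → No match. (4,4) → |4−4| = 0 → Match.

No match, No match, No match, No match, Match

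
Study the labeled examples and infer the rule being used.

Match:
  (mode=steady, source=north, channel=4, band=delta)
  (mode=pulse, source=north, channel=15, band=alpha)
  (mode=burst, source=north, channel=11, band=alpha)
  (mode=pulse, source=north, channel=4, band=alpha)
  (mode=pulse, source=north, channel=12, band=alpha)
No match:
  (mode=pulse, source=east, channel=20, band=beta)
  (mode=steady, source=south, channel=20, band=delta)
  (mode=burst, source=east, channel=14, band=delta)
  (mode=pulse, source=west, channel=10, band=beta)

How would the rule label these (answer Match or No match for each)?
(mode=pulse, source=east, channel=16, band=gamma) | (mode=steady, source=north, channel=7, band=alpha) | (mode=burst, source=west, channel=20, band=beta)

No match, Match, No match

The simplest hypothesis consistent with all the labels is: source is north.
(mode=pulse, source=east, channel=16, band=gamma) — source is east, hence No match. (mode=steady, source=north, channel=7, band=alpha) — source is north, hence Match. (mode=burst, source=west, channel=20, band=beta) — source is west, hence No match.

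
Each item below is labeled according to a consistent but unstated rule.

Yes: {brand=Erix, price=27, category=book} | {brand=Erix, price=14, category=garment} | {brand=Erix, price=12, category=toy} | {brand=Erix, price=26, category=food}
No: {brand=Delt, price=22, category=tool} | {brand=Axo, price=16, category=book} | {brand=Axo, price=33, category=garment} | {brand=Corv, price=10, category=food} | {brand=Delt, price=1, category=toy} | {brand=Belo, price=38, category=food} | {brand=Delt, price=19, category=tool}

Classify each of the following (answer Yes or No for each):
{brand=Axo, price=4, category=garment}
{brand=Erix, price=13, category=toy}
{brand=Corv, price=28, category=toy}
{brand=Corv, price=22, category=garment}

A rule that fits every label: brand is Erix — true of each 'Yes' example, false of each 'No' one.
No: {brand=Axo, price=4, category=garment}, since brand is Axo.
Yes: {brand=Erix, price=13, category=toy}, since brand is Erix.
No: {brand=Corv, price=28, category=toy}, since brand is Corv.
No: {brand=Corv, price=22, category=garment}, since brand is Corv.

No, Yes, No, No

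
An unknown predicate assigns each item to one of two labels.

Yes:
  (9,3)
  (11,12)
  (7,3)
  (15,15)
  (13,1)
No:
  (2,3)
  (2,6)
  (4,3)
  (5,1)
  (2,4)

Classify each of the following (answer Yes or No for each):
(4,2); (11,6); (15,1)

The common property of the 'Yes' items is: sum ≥ 10. No 'No' item has it.
(4,2): 4+2 = 6, fails the rule → No. (11,6): 11+6 = 17, checks out → Yes. (15,1): 15+1 = 16, checks out → Yes.

No, Yes, Yes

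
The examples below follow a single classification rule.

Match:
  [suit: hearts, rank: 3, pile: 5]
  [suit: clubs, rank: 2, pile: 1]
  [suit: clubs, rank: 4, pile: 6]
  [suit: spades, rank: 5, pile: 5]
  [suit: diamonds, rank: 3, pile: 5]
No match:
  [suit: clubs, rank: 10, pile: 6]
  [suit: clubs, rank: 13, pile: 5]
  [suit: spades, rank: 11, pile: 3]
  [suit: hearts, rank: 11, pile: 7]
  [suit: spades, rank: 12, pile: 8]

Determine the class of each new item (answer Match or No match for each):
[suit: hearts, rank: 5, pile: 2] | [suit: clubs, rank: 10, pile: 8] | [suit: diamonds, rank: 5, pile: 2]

Match, No match, Match

All 'Match' examples share one property — rank ≤ 5 — and every 'No match' example lacks it.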